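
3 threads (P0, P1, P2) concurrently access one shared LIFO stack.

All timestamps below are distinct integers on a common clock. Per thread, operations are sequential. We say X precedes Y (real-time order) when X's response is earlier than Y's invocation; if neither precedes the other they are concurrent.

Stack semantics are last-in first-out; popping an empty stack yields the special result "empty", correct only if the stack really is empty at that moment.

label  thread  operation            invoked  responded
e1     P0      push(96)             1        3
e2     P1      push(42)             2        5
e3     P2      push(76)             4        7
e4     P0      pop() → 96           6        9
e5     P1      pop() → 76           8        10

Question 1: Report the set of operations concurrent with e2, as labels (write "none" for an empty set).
e2 spans [2,5]: anything still running between times 2 and 5 counts as concurrent
e1 [1,3]: concurrent
e3 [4,7]: concurrent
e4 [6,9]: after
e5 [8,10]: after

e1, e3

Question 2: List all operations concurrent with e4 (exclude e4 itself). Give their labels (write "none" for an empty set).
concurrent with e4 ([6,9]): every op whose interval crosses 6..9
e1 [1,3]: before
e2 [2,5]: before
e3 [4,7]: concurrent
e5 [8,10]: concurrent

e3, e5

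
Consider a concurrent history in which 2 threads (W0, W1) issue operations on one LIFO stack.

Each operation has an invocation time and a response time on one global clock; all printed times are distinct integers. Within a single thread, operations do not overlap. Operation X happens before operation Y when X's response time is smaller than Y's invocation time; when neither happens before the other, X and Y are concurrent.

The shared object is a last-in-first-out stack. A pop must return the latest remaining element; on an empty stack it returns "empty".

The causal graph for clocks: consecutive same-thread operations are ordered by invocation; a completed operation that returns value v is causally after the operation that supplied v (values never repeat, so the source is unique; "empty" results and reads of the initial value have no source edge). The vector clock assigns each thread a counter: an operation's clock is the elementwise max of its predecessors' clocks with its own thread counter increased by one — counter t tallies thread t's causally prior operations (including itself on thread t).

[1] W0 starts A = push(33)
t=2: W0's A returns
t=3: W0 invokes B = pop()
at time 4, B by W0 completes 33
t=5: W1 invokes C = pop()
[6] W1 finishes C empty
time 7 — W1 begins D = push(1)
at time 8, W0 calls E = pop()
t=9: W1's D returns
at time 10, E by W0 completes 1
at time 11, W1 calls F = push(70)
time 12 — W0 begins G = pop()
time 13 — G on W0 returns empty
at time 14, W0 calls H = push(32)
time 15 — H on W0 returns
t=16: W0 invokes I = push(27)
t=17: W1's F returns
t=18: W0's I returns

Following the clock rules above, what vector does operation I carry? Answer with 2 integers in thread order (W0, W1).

no predecessors for C (invoked 5): W1 increments from zero → (0, 1)
no predecessors for A (invoked 1): W0 increments from zero → (1, 0)
from VC(C)=(0, 1), D (invoked 7) maxes components and bumps W1 → (0, 2)
from VC(A)=(1, 0), B (invoked 3) maxes components and bumps W0 → (2, 0)
from VC(D)=(0, 2), F (invoked 11) maxes components and bumps W1 → (0, 3)
from VC(B)=(2, 0), VC(D)=(0, 2), E (invoked 8) maxes components and bumps W0 → (3, 2)
from VC(E)=(3, 2), G (invoked 12) maxes components and bumps W0 → (4, 2)
from VC(G)=(4, 2), H (invoked 14) maxes components and bumps W0 → (5, 2)
from VC(H)=(5, 2), I (invoked 16) maxes components and bumps W0 → (6, 2)
target: VC(I) = (6, 2)

(6, 2)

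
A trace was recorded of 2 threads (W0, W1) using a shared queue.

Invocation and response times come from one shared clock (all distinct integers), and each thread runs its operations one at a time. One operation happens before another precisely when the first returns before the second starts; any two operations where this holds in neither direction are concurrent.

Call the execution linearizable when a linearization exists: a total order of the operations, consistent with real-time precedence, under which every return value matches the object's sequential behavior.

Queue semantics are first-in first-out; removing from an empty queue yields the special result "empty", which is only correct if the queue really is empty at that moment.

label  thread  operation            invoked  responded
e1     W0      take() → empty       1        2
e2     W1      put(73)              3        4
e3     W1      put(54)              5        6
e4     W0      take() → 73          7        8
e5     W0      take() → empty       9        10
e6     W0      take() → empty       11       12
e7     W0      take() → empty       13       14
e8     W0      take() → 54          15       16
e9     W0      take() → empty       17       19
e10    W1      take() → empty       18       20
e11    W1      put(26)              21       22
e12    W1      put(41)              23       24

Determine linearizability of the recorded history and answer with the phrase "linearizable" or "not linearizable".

through event 9 a valid linearization exists; event 10 (e5 responding at time 10) ends that
the sole real-time-consistent order of 5 completed operations fails the queue replay
one such order, e1, e2, e3, e4, e5, breaks at step 5 where e5 take() → empty is illegal

not linearizable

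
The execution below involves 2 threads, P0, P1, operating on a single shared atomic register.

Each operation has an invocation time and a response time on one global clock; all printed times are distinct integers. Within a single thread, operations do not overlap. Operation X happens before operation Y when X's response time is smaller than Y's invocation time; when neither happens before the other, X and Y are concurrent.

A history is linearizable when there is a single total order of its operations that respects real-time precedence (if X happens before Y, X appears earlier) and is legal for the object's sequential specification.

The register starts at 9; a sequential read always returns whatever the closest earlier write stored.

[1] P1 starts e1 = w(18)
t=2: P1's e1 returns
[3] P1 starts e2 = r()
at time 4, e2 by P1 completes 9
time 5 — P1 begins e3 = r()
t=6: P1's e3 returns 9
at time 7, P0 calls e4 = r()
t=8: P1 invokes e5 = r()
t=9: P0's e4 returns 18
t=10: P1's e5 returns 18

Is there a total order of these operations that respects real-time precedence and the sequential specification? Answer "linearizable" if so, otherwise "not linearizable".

prefix check: 1..3 passes, 1..4 fails once e2's time-4 response joins
a single order respects real time; the 2 completed atomic register operations fail replay along it
e.g. e1, e2: illegal at step 2, since e2 r() → 9 cannot apply there

not linearizable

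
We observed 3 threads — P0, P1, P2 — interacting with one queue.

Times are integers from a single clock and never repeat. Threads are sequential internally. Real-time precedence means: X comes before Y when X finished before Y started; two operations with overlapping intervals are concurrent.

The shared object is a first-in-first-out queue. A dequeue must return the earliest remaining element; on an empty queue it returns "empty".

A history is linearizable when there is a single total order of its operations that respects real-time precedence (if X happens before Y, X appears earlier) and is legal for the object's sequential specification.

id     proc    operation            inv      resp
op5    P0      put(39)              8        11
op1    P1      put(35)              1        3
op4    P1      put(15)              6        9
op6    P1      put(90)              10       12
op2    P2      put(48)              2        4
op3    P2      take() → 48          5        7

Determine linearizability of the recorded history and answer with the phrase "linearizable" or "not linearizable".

one valid linearization: op2, op1, op3, op4, op5, op6
after step 1 (op2 put(48)): queue <48>
after step 2 (op1 put(35)): queue <48,35>
after step 3 (op3 take() → 48): queue <35>
after step 4 (op4 put(15)): queue <35,15>
after step 5 (op5 put(39)): queue <35,15,39>
after step 6 (op6 put(90)): queue <35,15,39,90>

linearizable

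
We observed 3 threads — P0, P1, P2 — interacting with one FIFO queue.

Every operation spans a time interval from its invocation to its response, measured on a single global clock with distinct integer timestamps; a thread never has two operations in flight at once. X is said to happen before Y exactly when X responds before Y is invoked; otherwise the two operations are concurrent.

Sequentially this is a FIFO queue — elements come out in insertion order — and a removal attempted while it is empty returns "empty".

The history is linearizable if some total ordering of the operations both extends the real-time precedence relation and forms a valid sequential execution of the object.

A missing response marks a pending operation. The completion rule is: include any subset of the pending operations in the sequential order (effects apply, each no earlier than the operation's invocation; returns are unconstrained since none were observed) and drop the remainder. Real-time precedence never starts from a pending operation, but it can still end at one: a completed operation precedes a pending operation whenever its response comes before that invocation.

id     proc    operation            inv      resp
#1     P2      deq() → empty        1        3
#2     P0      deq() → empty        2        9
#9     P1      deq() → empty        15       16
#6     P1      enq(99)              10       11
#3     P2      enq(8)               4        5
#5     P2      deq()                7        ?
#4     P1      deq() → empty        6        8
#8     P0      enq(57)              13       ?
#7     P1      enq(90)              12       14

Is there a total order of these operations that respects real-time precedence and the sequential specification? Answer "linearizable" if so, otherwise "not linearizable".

events 1..15 are fine; event 16 — the response of #9 at time 16 — makes the prefix non-linearizable
checked exhaustively: 4 real-time-consistent orders of 7 completed operations, zero legal FIFO queue replays
include/drop combinations of the 2 pending operations (#5, #8) were all tried; none helps
sample order #1, #2, #3, #4, #6, #7, #9 (pending dropped) stalls at step 4 — #4 deq() → empty has no legal effect
sample order #1, #3, #2, #4, #6, #7, #9 (pending dropped) stalls at step 3 — #2 deq() → empty has no legal effect

not linearizable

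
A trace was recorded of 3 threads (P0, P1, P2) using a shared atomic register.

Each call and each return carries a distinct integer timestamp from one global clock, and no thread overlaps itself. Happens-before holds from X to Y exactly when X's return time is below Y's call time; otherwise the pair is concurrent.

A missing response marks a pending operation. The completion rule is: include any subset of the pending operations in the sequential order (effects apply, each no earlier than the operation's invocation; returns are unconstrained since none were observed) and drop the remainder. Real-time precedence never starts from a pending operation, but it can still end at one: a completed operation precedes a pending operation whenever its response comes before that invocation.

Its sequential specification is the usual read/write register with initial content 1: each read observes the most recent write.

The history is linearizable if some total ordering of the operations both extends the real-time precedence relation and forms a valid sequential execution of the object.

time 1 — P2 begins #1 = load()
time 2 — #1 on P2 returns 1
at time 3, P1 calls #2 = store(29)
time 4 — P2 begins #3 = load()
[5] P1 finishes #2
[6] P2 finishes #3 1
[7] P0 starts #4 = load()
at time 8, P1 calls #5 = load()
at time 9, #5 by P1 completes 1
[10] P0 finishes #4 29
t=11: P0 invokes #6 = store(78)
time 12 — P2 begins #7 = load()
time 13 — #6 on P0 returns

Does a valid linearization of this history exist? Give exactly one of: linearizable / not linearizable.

not linearizable

cut after 8 events: linearizable; cut after 9 events (#5 responds, time 9): not linearizable
no legal order exists: 2 real-time-consistent candidates over 4 completed atomic register operations, all rejected
no escape via the 1 pending operation (#4): every completion choice fails
for example #1, #2, #3, #5 (pending dropped) fails at step 3: #3 load() → 1 is not legal there
for example #1, #3, #2, #5 (pending dropped) fails at step 4: #5 load() → 1 is not legal there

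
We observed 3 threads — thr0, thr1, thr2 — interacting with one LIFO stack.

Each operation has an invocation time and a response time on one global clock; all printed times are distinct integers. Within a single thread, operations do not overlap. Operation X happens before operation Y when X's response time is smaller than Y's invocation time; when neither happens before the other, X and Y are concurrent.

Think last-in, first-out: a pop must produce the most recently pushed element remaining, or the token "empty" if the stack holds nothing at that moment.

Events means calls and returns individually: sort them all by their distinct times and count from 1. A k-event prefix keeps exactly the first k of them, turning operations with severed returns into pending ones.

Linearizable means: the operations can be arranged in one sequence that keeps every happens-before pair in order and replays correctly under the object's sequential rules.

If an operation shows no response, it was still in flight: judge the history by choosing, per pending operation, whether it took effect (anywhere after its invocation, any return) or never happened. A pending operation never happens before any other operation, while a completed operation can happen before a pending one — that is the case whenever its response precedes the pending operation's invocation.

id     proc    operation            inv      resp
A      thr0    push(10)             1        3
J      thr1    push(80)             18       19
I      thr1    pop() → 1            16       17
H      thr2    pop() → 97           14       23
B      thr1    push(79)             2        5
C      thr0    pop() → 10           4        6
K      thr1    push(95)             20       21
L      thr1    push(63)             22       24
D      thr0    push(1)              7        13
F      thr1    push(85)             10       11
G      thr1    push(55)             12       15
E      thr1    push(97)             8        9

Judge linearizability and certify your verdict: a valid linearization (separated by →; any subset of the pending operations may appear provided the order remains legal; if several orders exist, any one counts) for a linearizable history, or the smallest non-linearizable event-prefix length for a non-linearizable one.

already the first 23 events (up to H's response at time 23) admit no linearization; the first 22 still do
11 completed operations, 57 real-time-consistent orders — every LIFO stack replay fails
include/drop combinations of the 1 pending operation (L) were all tried; none helps
for example A, B, C, D, E, F, G, H, I, J, K (pending dropped) fails at step 3: C pop() → 10 is not legal there
for example A, B, C, D, E, F, G, I, H, J, K (pending dropped) fails at step 3: C pop() → 10 is not legal there

not linearizable — minimal violating prefix: 23 events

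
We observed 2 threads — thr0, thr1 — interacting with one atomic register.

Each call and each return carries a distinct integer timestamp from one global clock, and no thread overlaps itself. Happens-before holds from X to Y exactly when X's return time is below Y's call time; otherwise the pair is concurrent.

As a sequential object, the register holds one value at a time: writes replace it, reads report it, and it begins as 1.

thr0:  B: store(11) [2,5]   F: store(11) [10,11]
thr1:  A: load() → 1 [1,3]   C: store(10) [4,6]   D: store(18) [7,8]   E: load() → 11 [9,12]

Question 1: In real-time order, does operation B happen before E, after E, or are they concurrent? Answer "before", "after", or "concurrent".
B spans [2,5], E spans [9,12]
resp(B)=5 < inv(E)=9

before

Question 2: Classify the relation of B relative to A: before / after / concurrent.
B spans [2,5], A spans [1,3]
the intervals overlap in both directions

concurrent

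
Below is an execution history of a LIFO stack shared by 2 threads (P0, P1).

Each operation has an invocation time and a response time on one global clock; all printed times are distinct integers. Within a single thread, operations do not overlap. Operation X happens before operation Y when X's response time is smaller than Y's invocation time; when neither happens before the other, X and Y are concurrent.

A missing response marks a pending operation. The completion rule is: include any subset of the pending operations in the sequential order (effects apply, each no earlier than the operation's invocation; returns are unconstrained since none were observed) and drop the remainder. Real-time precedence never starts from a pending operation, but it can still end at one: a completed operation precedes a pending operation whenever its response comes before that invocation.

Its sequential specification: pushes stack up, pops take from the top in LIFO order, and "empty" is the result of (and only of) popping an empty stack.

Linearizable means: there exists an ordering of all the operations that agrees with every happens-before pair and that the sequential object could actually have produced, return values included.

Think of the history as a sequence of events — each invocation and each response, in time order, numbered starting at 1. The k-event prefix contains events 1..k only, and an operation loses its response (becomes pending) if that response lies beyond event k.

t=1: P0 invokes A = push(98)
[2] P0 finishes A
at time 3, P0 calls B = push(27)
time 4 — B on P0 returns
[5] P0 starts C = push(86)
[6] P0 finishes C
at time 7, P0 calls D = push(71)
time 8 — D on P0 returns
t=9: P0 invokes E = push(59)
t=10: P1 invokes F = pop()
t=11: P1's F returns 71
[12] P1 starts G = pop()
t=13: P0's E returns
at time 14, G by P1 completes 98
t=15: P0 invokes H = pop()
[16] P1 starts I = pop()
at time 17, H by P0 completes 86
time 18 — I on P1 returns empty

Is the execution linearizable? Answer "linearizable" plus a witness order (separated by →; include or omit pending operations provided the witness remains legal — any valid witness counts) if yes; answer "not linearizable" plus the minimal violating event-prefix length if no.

events 1..13 are fine; event 14 — the response of G at time 14 — makes the prefix non-linearizable
3 orders of the 7 completed LIFO stack ops respect real time; none is legal
for example A, B, C, D, E, F, G fails at step 6: F pop() → 71 is not legal there
for example A, B, C, D, F, E, G fails at step 7: G pop() → 98 is not legal there

not linearizable — minimal violating prefix: 14 events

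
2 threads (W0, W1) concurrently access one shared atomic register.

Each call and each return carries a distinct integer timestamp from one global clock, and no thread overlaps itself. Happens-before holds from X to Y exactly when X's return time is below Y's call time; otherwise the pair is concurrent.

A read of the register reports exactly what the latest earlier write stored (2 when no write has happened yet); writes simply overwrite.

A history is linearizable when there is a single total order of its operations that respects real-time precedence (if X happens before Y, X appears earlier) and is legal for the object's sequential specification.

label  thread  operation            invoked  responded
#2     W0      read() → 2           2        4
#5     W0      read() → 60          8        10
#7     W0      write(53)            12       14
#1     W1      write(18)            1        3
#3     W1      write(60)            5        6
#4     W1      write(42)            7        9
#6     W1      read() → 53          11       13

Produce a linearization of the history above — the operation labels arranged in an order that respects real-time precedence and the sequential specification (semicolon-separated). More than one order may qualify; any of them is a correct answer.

#2; #1; #3; #5; #4; #7; #6

1. #2 read() → 2, leaving value 2
2. #1 write(18), leaving value 18
3. #3 write(60), leaving value 60
4. #5 read() → 60, leaving value 60
5. #4 write(42), leaving value 42
6. #7 write(53), leaving value 53
7. #6 read() → 53, leaving value 53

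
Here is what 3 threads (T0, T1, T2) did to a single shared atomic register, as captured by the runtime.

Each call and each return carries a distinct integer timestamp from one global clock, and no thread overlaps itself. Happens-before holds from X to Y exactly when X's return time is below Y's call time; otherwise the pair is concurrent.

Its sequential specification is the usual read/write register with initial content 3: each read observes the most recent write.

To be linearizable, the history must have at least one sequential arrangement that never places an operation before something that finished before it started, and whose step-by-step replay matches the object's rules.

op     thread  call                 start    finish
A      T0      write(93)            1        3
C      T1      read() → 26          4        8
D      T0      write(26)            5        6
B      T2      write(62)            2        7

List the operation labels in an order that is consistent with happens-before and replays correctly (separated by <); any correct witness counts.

A < B < D < C

step 1: A write(93) — value 93
step 2: B write(62) — value 62
step 3: D write(26) — value 26
step 4: C read() → 26 — value 26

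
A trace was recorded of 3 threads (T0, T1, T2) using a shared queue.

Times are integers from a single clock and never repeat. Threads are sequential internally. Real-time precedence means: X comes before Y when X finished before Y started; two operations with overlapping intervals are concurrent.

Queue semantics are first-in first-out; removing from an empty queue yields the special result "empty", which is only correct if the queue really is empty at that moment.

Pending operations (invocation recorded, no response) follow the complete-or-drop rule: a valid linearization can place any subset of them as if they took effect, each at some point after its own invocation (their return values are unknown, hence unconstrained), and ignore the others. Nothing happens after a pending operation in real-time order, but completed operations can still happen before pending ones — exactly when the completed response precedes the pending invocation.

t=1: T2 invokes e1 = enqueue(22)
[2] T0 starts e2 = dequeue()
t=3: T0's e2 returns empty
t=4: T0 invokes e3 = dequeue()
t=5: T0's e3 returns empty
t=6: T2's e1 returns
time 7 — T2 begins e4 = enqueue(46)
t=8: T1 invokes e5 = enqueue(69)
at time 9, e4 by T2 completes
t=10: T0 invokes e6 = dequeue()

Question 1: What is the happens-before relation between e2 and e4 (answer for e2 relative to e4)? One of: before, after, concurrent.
Answer: before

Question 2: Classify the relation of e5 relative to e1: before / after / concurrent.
Answer: after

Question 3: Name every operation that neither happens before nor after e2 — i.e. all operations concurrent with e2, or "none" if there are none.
Answer: e1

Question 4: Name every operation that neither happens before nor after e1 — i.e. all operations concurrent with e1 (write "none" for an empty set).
Answer: e2, e3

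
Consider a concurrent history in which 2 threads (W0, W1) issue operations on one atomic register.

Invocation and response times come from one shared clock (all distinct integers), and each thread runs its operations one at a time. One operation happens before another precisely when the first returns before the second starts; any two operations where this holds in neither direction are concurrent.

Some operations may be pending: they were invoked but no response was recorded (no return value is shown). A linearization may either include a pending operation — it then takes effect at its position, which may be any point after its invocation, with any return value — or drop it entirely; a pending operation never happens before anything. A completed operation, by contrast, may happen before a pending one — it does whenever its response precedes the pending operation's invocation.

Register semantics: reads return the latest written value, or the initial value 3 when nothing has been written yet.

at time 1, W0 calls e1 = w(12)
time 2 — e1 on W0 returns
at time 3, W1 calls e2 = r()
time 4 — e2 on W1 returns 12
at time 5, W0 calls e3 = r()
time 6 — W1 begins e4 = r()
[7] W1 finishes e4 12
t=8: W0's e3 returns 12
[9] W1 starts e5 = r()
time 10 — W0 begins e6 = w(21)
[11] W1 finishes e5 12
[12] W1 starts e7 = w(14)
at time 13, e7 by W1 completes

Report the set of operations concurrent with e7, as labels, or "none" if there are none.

e6

e7 spans [12,13]: anything still running between times 12 and 13 counts as concurrent
e1 [1,2]: before
e2 [3,4]: before
e3 [5,8]: before
e4 [6,7]: before
e5 [9,11]: before
e6 [10,…): concurrent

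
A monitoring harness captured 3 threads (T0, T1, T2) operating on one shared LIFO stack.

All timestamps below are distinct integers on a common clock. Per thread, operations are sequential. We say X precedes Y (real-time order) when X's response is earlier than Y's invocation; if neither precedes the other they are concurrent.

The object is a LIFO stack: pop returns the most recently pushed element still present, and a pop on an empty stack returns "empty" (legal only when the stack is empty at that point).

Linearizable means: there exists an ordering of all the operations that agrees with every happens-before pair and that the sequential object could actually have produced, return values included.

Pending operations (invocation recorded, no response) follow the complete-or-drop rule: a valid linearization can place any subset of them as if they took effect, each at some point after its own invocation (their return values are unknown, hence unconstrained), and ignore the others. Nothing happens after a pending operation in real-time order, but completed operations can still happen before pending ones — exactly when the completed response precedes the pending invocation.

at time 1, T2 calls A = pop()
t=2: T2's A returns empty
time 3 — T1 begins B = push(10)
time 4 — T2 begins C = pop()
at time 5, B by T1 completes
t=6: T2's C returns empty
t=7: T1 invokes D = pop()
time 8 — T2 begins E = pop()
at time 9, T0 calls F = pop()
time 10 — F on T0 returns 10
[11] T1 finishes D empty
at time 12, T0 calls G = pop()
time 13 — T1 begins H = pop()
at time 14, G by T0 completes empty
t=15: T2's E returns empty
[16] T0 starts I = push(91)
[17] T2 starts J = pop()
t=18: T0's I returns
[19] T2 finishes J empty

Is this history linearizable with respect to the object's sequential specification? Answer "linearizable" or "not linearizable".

witness order: A, C, B, F, D, E, G, H, J, I
step 1: A pop() → empty — stack <>
step 2: C pop() → empty — stack <>
step 3: B push(10) — stack <10>
step 4: F pop() → 10 — stack <>
step 5: D pop() → empty — stack <>
step 6: E pop() → empty — stack <>
step 7: G pop() → empty — stack <>
step 8: H pop() (pending, included) — stack <>
step 9: J pop() → empty — stack <>
step 10: I push(91) — stack <91>

linearizable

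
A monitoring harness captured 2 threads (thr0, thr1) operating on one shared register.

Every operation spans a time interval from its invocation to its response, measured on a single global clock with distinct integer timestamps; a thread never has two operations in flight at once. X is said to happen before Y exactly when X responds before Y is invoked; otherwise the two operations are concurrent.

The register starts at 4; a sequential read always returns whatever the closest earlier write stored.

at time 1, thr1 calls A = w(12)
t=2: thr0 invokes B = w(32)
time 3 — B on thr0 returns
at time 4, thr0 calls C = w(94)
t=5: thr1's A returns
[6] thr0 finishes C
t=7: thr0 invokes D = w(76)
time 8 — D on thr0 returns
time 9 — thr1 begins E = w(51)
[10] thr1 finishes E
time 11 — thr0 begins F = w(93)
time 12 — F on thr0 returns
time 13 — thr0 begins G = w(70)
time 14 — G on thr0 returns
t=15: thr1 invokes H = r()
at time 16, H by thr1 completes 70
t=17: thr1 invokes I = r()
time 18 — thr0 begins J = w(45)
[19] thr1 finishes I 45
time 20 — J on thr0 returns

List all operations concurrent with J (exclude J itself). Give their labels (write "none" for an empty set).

J spans [18,20]: anything still running between times 18 and 20 counts as concurrent
A [1,5]: before
B [2,3]: before
C [4,6]: before
D [7,8]: before
E [9,10]: before
F [11,12]: before
G [13,14]: before
H [15,16]: before
I [17,19]: concurrent

I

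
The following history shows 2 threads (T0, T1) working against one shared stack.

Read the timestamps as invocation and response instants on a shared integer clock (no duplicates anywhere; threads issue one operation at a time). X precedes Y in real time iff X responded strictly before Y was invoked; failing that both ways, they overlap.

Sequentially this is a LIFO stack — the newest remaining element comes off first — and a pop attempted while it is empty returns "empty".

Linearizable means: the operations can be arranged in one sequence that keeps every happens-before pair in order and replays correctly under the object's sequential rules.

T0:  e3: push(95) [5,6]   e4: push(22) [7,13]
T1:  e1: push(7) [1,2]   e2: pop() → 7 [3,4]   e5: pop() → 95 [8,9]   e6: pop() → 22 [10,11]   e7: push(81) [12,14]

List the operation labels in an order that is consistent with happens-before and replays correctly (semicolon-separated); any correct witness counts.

e1; e2; e3; e5; e4; e6; e7

1. e1 push(7), leaving stack <7>
2. e2 pop() → 7, leaving stack <>
3. e3 push(95), leaving stack <95>
4. e5 pop() → 95, leaving stack <>
5. e4 push(22), leaving stack <22>
6. e6 pop() → 22, leaving stack <>
7. e7 push(81), leaving stack <81>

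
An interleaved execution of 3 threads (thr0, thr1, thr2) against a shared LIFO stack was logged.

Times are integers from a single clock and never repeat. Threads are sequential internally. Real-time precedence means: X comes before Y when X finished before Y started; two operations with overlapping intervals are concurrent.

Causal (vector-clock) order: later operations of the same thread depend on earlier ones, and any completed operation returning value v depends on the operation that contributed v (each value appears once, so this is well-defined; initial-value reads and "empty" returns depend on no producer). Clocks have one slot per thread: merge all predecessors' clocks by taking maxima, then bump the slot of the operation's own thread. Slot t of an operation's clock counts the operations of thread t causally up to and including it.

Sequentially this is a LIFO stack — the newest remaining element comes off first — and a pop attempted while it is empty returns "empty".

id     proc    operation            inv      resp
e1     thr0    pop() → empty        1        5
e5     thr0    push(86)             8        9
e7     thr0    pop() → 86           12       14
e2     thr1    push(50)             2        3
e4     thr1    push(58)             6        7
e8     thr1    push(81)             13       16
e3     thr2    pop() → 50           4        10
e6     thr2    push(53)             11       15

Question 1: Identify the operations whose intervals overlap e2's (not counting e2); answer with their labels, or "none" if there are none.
e2 spans [2,3]; an op avoiding the whole window 2..3 is ordered, any other is concurrent
e1 [1,5]: concurrent
e3 [4,10]: after
e4 [6,7]: after
e5 [8,9]: after
e6 [11,15]: after
e7 [12,14]: after
e8 [13,16]: after

e1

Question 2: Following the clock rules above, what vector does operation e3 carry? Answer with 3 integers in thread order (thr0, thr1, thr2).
VC(e2, invoked at 2): no causal predecessors; +1 on thr1 → (0, 1, 0)
VC(e1, invoked at 1): no causal predecessors; +1 on thr0 → (1, 0, 0)
invoked at 4, e3 merges VC(e2)=(0, 1, 0) and bumps thr2's slot → (0, 1, 1)
invoked at 6, e4 merges VC(e2)=(0, 1, 0) and bumps thr1's slot → (0, 2, 0)
invoked at 8, e5 merges VC(e1)=(1, 0, 0) and bumps thr0's slot → (2, 0, 0)
invoked at 11, e6 merges VC(e3)=(0, 1, 1) and bumps thr2's slot → (0, 1, 2)
invoked at 13, e8 merges VC(e4)=(0, 2, 0) and bumps thr1's slot → (0, 3, 0)
invoked at 12, e7 merges VC(e5)=(2, 0, 0) and bumps thr0's slot → (3, 0, 0)
target: VC(e3) = (0, 1, 1)

(0, 1, 1)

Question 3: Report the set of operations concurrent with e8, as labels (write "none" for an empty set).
overlap test against e8 [13,16]: concurrent iff the interval meets 13..16
e1 [1,5]: before
e2 [2,3]: before
e3 [4,10]: before
e4 [6,7]: before
e5 [8,9]: before
e6 [11,15]: concurrent
e7 [12,14]: concurrent

e6, e7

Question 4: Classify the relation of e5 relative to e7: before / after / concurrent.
e5 spans [8,9], e7 spans [12,14]
resp(e5)=9 < inv(e7)=12

before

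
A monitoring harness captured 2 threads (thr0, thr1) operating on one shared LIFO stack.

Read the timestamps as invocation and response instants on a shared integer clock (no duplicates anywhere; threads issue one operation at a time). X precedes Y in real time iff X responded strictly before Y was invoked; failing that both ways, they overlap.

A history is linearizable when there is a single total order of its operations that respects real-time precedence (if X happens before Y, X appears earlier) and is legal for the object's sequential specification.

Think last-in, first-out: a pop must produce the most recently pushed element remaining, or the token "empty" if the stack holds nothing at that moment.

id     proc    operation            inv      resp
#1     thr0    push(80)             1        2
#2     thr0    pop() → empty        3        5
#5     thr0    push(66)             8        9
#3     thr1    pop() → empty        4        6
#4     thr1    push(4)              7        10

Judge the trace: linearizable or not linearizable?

not linearizable

prefix check: 1..5 passes, 1..6 fails once #3's time-6 response joins
2 orders of the 3 completed LIFO stack ops respect real time; none is legal
e.g. #1, #2, #3: illegal at step 2, since #2 pop() → empty cannot apply there
e.g. #1, #3, #2: illegal at step 2, since #3 pop() → empty cannot apply there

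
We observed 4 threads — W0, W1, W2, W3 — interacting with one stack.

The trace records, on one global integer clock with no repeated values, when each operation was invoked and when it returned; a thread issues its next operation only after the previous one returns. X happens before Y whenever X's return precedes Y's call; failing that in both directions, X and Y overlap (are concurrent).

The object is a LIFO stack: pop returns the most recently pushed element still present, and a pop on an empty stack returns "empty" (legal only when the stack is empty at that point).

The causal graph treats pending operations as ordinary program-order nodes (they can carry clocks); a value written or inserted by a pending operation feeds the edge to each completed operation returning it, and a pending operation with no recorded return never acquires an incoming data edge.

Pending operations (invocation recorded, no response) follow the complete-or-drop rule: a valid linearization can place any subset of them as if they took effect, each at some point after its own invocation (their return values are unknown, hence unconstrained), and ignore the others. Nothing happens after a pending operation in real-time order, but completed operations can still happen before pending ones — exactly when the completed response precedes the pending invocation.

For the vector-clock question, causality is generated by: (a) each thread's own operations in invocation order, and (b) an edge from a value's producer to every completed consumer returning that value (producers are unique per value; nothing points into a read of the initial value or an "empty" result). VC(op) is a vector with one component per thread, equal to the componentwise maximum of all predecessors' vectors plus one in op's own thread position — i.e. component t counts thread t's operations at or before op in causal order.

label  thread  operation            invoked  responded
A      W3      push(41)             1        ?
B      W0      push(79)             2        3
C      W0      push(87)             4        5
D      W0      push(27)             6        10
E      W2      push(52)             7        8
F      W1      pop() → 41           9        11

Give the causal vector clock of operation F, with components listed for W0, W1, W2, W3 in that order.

(0, 1, 0, 1)

invoked at 1, A has no predecessors; its own W3 bump gives (0, 0, 0, 1)
invoked at 7, E has no predecessors; its own W2 bump gives (0, 0, 1, 0)
invoked at 2, B has no predecessors; its own W0 bump gives (1, 0, 0, 0)
VC(F, invoked at 9): max of VC(A)=(0, 0, 0, 1), then +1 on thread W1 → (0, 1, 0, 1)
VC(C, invoked at 4): max of VC(B)=(1, 0, 0, 0), then +1 on thread W0 → (2, 0, 0, 0)
VC(D, invoked at 6): max of VC(C)=(2, 0, 0, 0), then +1 on thread W0 → (3, 0, 0, 0)
target: VC(F) = (0, 1, 0, 1)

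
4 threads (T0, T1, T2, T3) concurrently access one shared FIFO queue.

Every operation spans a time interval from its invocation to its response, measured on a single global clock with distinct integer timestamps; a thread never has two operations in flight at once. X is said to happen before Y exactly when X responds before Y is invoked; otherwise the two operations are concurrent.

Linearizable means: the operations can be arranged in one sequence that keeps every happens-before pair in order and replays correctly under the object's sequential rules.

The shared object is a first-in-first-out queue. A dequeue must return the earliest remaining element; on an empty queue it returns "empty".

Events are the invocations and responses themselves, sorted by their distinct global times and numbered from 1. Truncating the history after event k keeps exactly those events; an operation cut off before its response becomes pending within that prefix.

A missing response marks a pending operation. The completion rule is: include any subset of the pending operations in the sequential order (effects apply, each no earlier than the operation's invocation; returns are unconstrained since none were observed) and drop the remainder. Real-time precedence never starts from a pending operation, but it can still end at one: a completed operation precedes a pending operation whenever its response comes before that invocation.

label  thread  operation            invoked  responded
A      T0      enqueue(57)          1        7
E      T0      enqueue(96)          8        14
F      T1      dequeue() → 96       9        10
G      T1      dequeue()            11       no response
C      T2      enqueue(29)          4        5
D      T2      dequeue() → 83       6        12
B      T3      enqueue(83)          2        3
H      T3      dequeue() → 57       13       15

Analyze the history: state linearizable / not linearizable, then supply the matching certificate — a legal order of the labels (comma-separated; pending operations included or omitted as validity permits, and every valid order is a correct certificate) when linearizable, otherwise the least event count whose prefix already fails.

not linearizable — minimal violating prefix: 10 events

already the first 10 events (up to F's response at time 10) admit no linearization; the first 9 still do
every one of the 3 real-time-consistent orders over 4 completed FIFO queue ops fails the sequential spec
no completion choice of the 2 pending operations (D, E) rescues it — every subset was tried
one such order, A, B, C, F (pending dropped), breaks at step 4 where F dequeue() → 96 is illegal
one such order, B, A, C, F (pending dropped), breaks at step 4 where F dequeue() → 96 is illegal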